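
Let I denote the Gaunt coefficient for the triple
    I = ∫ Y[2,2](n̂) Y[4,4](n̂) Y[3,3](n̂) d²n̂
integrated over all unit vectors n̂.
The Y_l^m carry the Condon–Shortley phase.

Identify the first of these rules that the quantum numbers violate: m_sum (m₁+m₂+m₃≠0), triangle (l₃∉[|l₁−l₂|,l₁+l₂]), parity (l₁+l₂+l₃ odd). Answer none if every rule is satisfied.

m_sum

azimuthal sum: 2 + 4 + 3 = 9  ✗
2 ≤ 3 ≤ 6 (triangle on l)
L = 2 + 4 + 3 = 9 (odd)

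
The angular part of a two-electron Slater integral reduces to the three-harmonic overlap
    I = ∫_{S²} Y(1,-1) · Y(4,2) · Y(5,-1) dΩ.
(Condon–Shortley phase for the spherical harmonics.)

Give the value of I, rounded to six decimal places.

Rules hold: Σm=0, L=10 even, 3≤5≤5.
N = 3·9·11 = 297
Δ = 0!·2!·8!/11! = 1/495
Racah Σ t=0..0: t=0:+1/576 = 1/576
⇒ 3j(1 4 5; 0 0 0)² = 5/99, sgn -1
Racah Σ t=0..0: t=0:+1/2880 = 1/2880
⇒ 3j(1 4 5; -1 2 -1)² = 2/165, sgn +1
4πI² = N·(3j₀)²·(3jₘ)² = 2/11
I = -1·√(0.181818/4π) = -0.12028562

-0.120286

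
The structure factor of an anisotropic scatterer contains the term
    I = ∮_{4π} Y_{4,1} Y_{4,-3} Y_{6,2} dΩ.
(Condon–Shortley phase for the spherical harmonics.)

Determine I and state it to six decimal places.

m-sum 0 ✓  L=14 even ✓  0≤6≤8 ✓
Π(2lᵢ+1) = 9×9×13 = 1053
triangle coeff Δ(4,4,6) = 1/1261260
Σ_t [0,2]: t=0:+1/4608 t=1:−1/1296 t=2:+1/4608 = -7/20736
(3j)²=20/1287 [(4 4 6; 0 0 0)], sign=-1
Σ_t [0,1]: t=0:+1/8640 t=1:−1/34560 = 1/11520
(3j)²=3/143 [(4 4 6; 1 -3 2)], sign=+1
⇒ 4πI² = 540/1573
I = (-1)√(540/1573/(4π)) = -0.16528277

-0.165283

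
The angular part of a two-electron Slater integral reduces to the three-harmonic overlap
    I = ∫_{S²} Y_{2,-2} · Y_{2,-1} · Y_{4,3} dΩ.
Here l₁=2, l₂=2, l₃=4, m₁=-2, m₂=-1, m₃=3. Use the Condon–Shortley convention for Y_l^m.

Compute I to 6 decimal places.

-0.238414

m-sum 0 ✓  L=8 even ✓  0≤4≤4 ✓
Π(2lᵢ+1) = 5×5×9 = 225
triangle coeff Δ(2,2,4) = 1/630
Σ_t [0,0]: t=0:+1/16 = 1/16
(3j)²=2/35 [(2 2 4; 0 0 0)], sign=+1
Σ_t [0,0]: t=0:+1/144 = 1/144
(3j)²=1/18 [(2 2 4; -2 -1 3)], sign=-1
⇒ 4πI² = 5/7
I = (-1)√(5/7/(4π)) = -0.23841361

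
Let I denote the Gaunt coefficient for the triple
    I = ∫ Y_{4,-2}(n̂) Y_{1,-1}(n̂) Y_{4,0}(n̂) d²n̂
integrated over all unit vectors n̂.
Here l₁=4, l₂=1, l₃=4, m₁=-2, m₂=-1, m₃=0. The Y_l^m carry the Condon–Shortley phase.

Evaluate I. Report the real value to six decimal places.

Σmᵢ = -3 ≠ 0, so the φ-integral vanishes; I = 0

0.000000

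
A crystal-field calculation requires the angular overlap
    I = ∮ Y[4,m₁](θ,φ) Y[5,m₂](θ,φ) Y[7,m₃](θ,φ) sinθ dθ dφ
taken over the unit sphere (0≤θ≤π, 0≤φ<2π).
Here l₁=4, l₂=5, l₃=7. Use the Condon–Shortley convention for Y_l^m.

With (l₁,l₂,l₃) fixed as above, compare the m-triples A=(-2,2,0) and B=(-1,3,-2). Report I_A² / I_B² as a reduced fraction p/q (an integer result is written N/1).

Shared (l₁,l₂,l₃)=(4,5,7): N and (l;000)² cancel in I_A²/I_B².
A: Δ = 2!·6!·8!/17! = 1/6126120; Racah Σ t=0..2: t=0:+1/7257600 t=1:−1/172800 t=2:+1/69120 = 1/113400; ⇒ 3j(4 5 7; -2 2 0)² = 512/36465, sgn -1
B: Δ = 2!·6!·8!/17! = 1/6126120; Racah Σ t=0..2: t=0:+1/9676800 t=1:−1/241920 t=2:+1/103680 = 163/29030400; ⇒ 3j(4 5 7; -1 3 -2)² = 26569/2042040, sgn -1
I_A²/I_B² = (512/36465)/(26569/2042040) = 28672/26569

28672/26569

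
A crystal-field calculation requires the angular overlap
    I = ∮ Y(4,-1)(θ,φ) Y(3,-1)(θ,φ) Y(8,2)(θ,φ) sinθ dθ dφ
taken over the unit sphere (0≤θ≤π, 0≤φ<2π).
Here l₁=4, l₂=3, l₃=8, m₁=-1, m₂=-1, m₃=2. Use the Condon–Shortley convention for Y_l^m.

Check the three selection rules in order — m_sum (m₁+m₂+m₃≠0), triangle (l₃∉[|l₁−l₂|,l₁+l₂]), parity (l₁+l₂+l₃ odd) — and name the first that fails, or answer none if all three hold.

m₁+m₂+m₃ = -1 − 1 + 2 = 0  ✓
triangle: |4−3|=1 ≤ l₃=8 ≤ 4+3=7  ✗
parity: l₁+l₂+l₃ = 15 is odd

triangle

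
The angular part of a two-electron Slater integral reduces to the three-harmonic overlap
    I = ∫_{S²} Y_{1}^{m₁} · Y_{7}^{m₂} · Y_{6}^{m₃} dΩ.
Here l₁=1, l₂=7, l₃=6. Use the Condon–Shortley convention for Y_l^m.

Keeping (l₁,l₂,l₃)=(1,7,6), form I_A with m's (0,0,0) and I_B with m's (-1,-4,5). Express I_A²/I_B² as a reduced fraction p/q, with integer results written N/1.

Shared (l₁,l₂,l₃)=(1,7,6): N and (l;000)² cancel in I_A²/I_B².
A: Δ = 2!·0!·12!/15! = 1/1365; Racah Σ t=1..1: t=1:−1/518400 = -1/518400; ⇒ 3j(1 7 6; 0 0 0)² = 7/195, sgn -1
B: Δ = 2!·0!·12!/15! = 1/1365; Racah Σ t=2..2: t=2:+1/79833600 = 1/79833600; ⇒ 3j(1 7 6; -1 -4 5)² = 1/455, sgn -1
I_A²/I_B² = (7/195)/(1/455) = 49/3

49/3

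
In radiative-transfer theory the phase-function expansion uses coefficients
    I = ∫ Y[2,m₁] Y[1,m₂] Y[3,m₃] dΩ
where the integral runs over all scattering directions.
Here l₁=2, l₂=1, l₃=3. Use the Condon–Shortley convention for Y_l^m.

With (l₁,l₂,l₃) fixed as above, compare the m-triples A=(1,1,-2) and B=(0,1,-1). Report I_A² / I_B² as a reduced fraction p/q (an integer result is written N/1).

5/3

Shared (l₁,l₂,l₃)=(2,1,3): N and (l;000)² cancel in I_A²/I_B².
A: Δ = 0!·4!·2!/7! = 1/105; Racah Σ t=0..0: t=0:+1/12 = 1/12; ⇒ 3j(2 1 3; 1 1 -2)² = 2/21, sgn -1
B: Δ = 0!·4!·2!/7! = 1/105; Racah Σ t=0..0: t=0:+1/8 = 1/8; ⇒ 3j(2 1 3; 0 1 -1)² = 2/35, sgn +1
I_A²/I_B² = (2/21)/(2/35) = 5/3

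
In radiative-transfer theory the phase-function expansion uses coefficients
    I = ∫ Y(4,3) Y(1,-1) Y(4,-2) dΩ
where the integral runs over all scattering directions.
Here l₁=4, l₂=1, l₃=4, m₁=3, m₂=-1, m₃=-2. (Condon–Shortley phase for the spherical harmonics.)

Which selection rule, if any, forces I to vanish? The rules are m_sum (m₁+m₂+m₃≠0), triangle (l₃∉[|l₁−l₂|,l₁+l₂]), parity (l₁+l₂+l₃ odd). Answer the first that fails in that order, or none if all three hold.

Σmᵢ = 0  ✓
l₃∈[|l₁−l₂|,l₁+l₂]=[3,5], have l₃=4  ✓
Σlᵢ = 9 ⇒ odd  ✗

parity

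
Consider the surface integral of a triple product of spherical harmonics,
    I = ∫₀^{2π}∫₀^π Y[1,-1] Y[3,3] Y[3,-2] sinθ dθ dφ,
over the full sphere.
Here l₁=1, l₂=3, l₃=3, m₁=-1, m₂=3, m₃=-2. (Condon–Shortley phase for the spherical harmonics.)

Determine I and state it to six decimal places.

0.000000

L=7 odd ⇒ parity kills the (l;000) factor ⇒ I = 0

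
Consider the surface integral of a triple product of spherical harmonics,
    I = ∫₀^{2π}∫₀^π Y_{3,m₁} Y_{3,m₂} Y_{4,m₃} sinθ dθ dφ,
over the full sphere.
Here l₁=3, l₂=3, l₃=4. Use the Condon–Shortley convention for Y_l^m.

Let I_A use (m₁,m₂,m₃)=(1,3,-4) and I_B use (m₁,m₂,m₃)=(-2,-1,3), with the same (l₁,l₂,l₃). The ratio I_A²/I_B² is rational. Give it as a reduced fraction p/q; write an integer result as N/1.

3/1

l's match ⇒ only the (l;m) 3-j factors differ between A and B.
A: triangle coeff Δ(3,3,4) = 1/34650; Σ_t [2,2]: t=2:+1/1152 = 1/1152; (3j)²=1/33 [(3 3 4; 1 3 -4)], sign=+1
B: triangle coeff Δ(3,3,4) = 1/34650; Σ_t [1,2]: t=1:−1/144 t=2:+1/288 = -1/288; (3j)²=1/99 [(3 3 4; -2 -1 3)], sign=+1
I_A²/I_B² = (1/33)/(1/99) = 3/1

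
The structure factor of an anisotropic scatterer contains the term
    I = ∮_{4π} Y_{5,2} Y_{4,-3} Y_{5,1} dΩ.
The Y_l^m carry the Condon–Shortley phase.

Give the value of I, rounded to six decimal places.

-0.048522

m-sum 0 ✓  L=14 even ✓  1≤5≤9 ✓
Π(2lᵢ+1) = 11×9×11 = 1089
triangle coeff Δ(5,4,5) = 1/3153150
Σ_t [0,4]: t=0:+1/69120 t=1:−1/1728 t=2:+1/576 t=3:−1/1728 t=4:+1/69120 = 7/11520
(3j)²=2/143 [(5 4 5; 0 0 0)], sign=-1
Σ_t [0,1]: t=0:+1/5184 t=1:−1/6912 = 1/20736
(3j)²=5/2574 [(5 4 5; 2 -3 1)], sign=+1
⇒ 4πI² = 5/169
I = (-1)√(5/169/(4π)) = -0.04852178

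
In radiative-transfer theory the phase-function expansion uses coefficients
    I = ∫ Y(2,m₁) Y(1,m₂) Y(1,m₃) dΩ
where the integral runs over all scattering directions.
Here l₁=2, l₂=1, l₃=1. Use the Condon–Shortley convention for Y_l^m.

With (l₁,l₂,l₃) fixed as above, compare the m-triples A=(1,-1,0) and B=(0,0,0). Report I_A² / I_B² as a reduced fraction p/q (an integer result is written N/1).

Same 2,1,1: normalisation and zero-m 3j drop out of the ratio.
A: Δ: 2! 2! 0! / 5! → 1/30; sum: t=0:+1/2 = 1/2; 3j²(2 1 1; 1 -1 0) = Δ·Π!·Σ² = 1/10  (sign -1)
B: Δ: 2! 2! 0! / 5! → 1/30; sum: t=1:−1/1 = -1/1; 3j²(2 1 1; 0 0 0) = Δ·Π!·Σ² = 2/15  (sign +1)
I_A²/I_B² = (1/10)/(2/15) = 3/4

3/4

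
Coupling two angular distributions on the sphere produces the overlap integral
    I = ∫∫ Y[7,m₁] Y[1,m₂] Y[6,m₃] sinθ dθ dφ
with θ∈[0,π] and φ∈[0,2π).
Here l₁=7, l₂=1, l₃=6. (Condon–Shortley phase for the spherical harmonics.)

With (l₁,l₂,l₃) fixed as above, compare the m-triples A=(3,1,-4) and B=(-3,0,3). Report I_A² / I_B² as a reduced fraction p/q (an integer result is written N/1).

Same 7,1,6: normalisation and zero-m 3j drop out of the ratio.
A: Δ: 2! 12! 0! / 15! → 1/1365; sum: t=2:+1/14515200 = 1/14515200; 3j²(7 1 6; 3 1 -4) = Δ·Π!·Σ² = 2/455  (sign +1)
B: Δ: 2! 12! 0! / 15! → 1/1365; sum: t=1:−1/2177280 = -1/2177280; 3j²(7 1 6; -3 0 3) = Δ·Π!·Σ² = 8/273  (sign +1)
I_A²/I_B² = (2/455)/(8/273) = 3/20

3/20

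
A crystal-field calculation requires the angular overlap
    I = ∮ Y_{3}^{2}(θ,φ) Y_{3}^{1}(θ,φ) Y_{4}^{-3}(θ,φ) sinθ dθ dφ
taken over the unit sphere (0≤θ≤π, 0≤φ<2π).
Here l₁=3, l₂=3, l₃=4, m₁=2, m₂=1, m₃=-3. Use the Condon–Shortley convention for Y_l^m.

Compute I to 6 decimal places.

m-sum 0 ✓  L=10 even ✓  0≤4≤6 ✓
Π(2lᵢ+1) = 7×7×9 = 441
triangle coeff Δ(3,3,4) = 1/34650
Σ_t [0,2]: t=0:+1/72 t=1:−1/16 t=2:+1/72 = -5/144
(3j)²=2/77 [(3 3 4; 0 0 0)], sign=-1
Σ_t [0,1]: t=0:+1/288 t=1:−1/144 = -1/288
(3j)²=1/99 [(3 3 4; 2 1 -3)], sign=+1
⇒ 4πI² = 14/121
I = (-1)√(14/121/(4π)) = -0.09595473

-0.095955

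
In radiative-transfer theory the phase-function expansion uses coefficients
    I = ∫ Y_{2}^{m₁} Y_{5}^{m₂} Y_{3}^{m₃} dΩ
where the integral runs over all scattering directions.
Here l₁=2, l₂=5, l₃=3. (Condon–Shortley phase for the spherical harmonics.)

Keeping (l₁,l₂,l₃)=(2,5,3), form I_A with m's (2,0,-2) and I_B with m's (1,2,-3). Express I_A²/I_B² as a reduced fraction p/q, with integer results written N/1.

5/7

Shared (l₁,l₂,l₃)=(2,5,3): N and (l;000)² cancel in I_A²/I_B².
A: Δ = 4!·0!·6!/11! = 1/2310; Racah Σ t=0..0: t=0:+1/2880 = 1/2880; ⇒ 3j(2 5 3; 2 0 -2)² = 1/462, sgn -1
B: Δ = 4!·0!·6!/11! = 1/2310; Racah Σ t=1..1: t=1:−1/4320 = -1/4320; ⇒ 3j(2 5 3; 1 2 -3)² = 1/330, sgn -1
I_A²/I_B² = (1/462)/(1/330) = 5/7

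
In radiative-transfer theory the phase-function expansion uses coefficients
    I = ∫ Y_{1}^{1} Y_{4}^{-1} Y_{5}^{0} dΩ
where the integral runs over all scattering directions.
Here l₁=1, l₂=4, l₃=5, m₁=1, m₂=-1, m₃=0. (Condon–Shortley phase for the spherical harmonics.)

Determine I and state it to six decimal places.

0.155288

m-sum 0 ✓  L=10 even ✓  3≤5≤5 ✓
Π(2lᵢ+1) = 3×9×11 = 297
triangle coeff Δ(1,4,5) = 1/495
Σ_t [0,0]: t=0:+1/576 = 1/576
(3j)²=5/99 [(1 4 5; 0 0 0)], sign=-1
Σ_t [0,0]: t=0:+1/1440 = 1/1440
(3j)²=2/99 [(1 4 5; 1 -1 0)], sign=-1
⇒ 4πI² = 10/33
I = (+1)√(10/33/(4π)) = 0.15528807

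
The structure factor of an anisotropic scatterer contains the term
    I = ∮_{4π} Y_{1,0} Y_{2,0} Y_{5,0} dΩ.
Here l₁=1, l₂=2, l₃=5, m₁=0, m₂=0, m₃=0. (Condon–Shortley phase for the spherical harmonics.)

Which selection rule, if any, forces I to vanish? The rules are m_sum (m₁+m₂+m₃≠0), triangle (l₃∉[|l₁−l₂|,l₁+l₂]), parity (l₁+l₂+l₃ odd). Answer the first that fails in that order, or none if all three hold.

Σmᵢ = 0  ✓
l₃∈[|l₁−l₂|,l₁+l₂]=[1,3], have l₃=5  ✗
Σlᵢ = 8 ⇒ even

triangle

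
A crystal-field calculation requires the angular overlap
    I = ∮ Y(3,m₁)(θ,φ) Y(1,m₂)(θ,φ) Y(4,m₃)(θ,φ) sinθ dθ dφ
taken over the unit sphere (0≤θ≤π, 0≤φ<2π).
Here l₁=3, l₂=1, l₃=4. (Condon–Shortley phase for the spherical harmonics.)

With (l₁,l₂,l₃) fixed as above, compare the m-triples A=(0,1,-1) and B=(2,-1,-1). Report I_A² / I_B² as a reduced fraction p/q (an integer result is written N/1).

10/3

Shared (l₁,l₂,l₃)=(3,1,4): N and (l;000)² cancel in I_A²/I_B².
A: Δ = 0!·6!·2!/9! = 1/252; Racah Σ t=0..0: t=0:+1/72 = 1/72; ⇒ 3j(3 1 4; 0 1 -1)² = 5/126, sgn -1
B: Δ = 0!·6!·2!/9! = 1/252; Racah Σ t=0..0: t=0:+1/240 = 1/240; ⇒ 3j(3 1 4; 2 -1 -1)² = 1/84, sgn -1
I_A²/I_B² = (5/126)/(1/84) = 10/3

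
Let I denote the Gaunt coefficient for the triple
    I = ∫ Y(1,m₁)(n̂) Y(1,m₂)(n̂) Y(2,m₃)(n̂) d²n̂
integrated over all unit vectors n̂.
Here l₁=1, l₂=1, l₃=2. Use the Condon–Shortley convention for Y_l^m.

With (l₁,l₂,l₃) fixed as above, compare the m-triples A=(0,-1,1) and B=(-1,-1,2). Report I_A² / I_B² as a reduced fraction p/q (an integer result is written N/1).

l's match ⇒ only the (l;m) 3-j factors differ between A and B.
A: triangle coeff Δ(1,1,2) = 1/30; Σ_t [0,0]: t=0:+1/2 = 1/2; (3j)²=1/10 [(1 1 2; 0 -1 1)], sign=-1
B: triangle coeff Δ(1,1,2) = 1/30; Σ_t [0,0]: t=0:+1/4 = 1/4; (3j)²=1/5 [(1 1 2; -1 -1 2)], sign=+1
I_A²/I_B² = (1/10)/(1/5) = 1/2

1/2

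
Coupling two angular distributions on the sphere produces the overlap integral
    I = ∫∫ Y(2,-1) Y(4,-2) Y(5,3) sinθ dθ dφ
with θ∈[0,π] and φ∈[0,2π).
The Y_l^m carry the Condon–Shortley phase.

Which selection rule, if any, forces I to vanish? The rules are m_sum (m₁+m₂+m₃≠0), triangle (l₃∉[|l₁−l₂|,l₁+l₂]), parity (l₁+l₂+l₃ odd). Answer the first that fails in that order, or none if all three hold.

Σmᵢ = 0  ✓
l₃∈[|l₁−l₂|,l₁+l₂]=[2,6], have l₃=5  ✓
Σlᵢ = 11 ⇒ odd  ✗

parity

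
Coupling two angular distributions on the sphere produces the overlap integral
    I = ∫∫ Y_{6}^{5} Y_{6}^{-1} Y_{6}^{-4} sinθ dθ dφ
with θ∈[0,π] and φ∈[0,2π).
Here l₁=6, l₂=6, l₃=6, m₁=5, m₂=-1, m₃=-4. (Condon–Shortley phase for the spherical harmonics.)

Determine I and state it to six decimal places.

Rules hold: Σm=0, L=18 even, 0≤6≤12.
N = 13·13·13 = 2197
Δ = 6!·6!·6!/19! = 1/325909584
Racah Σ t=0..6: t=0:+1/373248000 t=1:−1/1728000 t=2:+1/110592 t=3:−1/46656 t=4:+1/110592 t=5:−1/1728000 t=6:+1/373248000 = -7/1555200
⇒ 3j(6 6 6; 0 0 0)² = 400/46189, sgn -1
Racah Σ t=0..1: t=0:+1/10368000 t=1:−1/4147200 = -1/6912000
⇒ 3j(6 6 6; 5 -1 -4)² = 189/16796, sgn -1
4πI² = N·(3j₀)²·(3jₘ)² = 245700/1147619
I = +1·√(0.214095/4π) = 0.13052653

0.130527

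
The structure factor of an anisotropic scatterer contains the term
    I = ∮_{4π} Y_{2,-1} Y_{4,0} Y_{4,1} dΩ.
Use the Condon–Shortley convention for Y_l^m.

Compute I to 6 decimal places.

m-sum 0 ✓  L=10 even ✓  2≤4≤6 ✓
Π(2lᵢ+1) = 5×9×9 = 405
triangle coeff Δ(2,4,4) = 1/13860
Σ_t [0,2]: t=0:+1/192 t=1:−1/36 t=2:+1/192 = -5/288
(3j)²=20/693 [(2 4 4; 0 0 0)], sign=-1
Σ_t [1,2]: t=1:−1/72 t=2:+1/96 = -1/288
(3j)²=1/462 [(2 4 4; -1 0 1)], sign=+1
⇒ 4πI² = 150/5929
I = (-1)√(150/5929/(4π)) = -0.04486937

-0.044869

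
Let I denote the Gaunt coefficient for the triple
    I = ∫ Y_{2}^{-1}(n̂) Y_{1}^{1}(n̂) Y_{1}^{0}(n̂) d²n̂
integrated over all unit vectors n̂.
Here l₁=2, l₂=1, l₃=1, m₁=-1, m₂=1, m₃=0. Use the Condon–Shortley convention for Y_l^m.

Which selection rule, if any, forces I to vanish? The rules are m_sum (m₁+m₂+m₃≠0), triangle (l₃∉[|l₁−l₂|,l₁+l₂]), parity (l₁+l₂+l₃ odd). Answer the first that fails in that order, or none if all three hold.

none

Σmᵢ = 0  ✓
l₃∈[|l₁−l₂|,l₁+l₂]=[1,3], have l₃=1  ✓
Σlᵢ = 4 ⇒ even  ✓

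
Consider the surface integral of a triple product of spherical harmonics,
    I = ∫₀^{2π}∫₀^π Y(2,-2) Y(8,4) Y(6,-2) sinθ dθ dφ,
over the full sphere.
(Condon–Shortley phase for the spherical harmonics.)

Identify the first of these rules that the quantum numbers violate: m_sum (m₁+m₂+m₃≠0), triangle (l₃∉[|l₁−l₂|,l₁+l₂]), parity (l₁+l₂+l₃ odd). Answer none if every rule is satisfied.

none

azimuthal sum: -2 + 4 − 2 = 0  ✓
6 ≤ 6 ≤ 10 (triangle on l)  ✓
L = 2 + 8 + 6 = 16 (even)  ✓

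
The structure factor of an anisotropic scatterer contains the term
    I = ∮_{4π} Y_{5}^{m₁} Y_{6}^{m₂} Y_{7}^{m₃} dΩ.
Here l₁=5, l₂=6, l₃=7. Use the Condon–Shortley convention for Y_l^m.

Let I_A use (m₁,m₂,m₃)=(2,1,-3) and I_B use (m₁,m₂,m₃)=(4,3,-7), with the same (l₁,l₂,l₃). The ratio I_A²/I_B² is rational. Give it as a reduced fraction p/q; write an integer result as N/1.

Same 5,6,7: normalisation and zero-m 3j drop out of the ratio.
A: Δ: 4! 6! 8! / 19! → 1/174594420; sum: t=0:+1/4354560 t=1:−1/414720 t=2:+1/345600 t=3:−1/2488320 = 1/3225600; 3j²(5 6 7; 2 1 -3) = Δ·Π!·Σ² = 81/92378  (sign +1)
B: Δ: 4! 6! 8! / 19! → 1/174594420; sum: t=1:−1/174182400 = -1/174182400; 3j²(5 6 7; 4 3 -7) = Δ·Π!·Σ² = 21/1615  (sign -1)
I_A²/I_B² = (81/92378)/(21/1615) = 135/2002

135/2002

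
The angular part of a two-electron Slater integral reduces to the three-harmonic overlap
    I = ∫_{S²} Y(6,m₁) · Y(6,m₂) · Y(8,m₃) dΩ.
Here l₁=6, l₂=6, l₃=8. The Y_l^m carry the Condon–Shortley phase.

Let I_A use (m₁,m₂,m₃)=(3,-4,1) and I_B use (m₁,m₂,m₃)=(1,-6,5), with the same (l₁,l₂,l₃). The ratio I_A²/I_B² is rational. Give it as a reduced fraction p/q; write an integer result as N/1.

4860/11011

Shared (l₁,l₂,l₃)=(6,6,8): N and (l;000)² cancel in I_A²/I_B².
A: Δ = 4!·8!·8!/21! = 1/1309458150; Racah Σ t=0..2: t=0:+1/24883200 t=1:−1/43545600 t=2:+1/812851200 = 1/54190080; ⇒ 3j(6 6 8; 3 -4 1)² = 2430/323323, sgn -1
B: Δ = 4!·8!·8!/21! = 1/1309458150; Racah Σ t=0..0: t=0:+1/696729600 = 1/696729600; ⇒ 3j(6 6 8; 1 -6 5)² = 11/646, sgn -1
I_A²/I_B² = (2430/323323)/(11/646) = 4860/11011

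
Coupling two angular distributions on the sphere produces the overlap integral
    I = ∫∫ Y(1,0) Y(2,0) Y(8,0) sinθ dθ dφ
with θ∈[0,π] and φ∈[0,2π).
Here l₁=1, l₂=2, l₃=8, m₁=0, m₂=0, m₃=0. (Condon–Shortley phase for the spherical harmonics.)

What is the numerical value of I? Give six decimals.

0.000000

|1−2|≤8≤1+2 violated ⇒ I = 0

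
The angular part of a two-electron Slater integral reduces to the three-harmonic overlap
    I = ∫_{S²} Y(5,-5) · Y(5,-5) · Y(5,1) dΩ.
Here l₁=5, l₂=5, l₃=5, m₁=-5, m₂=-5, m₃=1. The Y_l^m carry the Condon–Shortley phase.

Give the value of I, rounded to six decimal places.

0.000000

m-sum = -5 − 5 + 1 = -9 ≠ 0 ⇒ I = 0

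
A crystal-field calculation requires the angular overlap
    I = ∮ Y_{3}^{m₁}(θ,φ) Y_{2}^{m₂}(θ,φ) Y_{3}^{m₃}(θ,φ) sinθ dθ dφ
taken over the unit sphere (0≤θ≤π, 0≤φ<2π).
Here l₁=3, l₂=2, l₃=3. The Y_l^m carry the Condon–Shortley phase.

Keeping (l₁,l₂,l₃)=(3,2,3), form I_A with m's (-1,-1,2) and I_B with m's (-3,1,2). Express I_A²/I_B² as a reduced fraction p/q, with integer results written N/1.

3/5

Shared (l₁,l₂,l₃)=(3,2,3): N and (l;000)² cancel in I_A²/I_B².
A: Δ = 2!·4!·2!/9! = 1/3780; Racah Σ t=0..1: t=0:+1/48 t=1:−1/12 = -1/16; ⇒ 3j(3 2 3; -1 -1 2)² = 1/28, sgn +1
B: Δ = 2!·4!·2!/9! = 1/3780; Racah Σ t=2..2: t=2:+1/48 = 1/48; ⇒ 3j(3 2 3; -3 1 2)² = 5/84, sgn -1
I_A²/I_B² = (1/28)/(5/84) = 3/5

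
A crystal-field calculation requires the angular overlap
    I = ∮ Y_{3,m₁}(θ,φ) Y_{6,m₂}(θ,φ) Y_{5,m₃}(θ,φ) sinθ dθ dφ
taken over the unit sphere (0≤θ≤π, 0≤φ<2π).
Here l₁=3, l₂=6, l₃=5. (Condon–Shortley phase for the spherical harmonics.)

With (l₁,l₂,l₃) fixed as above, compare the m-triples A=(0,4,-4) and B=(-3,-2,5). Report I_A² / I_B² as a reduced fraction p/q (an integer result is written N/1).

Same 3,6,5: normalisation and zero-m 3j drop out of the ratio.
A: Δ: 4! 2! 8! / 15! → 1/675675; sum: t=2:+1/161280 t=3:−1/60480 = -1/96768; 3j²(3 6 5; 0 4 -4) = Δ·Π!·Σ² = 15/1001  (sign +1)
B: Δ: 4! 2! 8! / 15! → 1/675675; sum: t=4:+1/1935360 = 1/1935360; 3j²(3 6 5; -3 -2 5) = Δ·Π!·Σ² = 1/1001  (sign +1)
I_A²/I_B² = (15/1001)/(1/1001) = 15/1

15/1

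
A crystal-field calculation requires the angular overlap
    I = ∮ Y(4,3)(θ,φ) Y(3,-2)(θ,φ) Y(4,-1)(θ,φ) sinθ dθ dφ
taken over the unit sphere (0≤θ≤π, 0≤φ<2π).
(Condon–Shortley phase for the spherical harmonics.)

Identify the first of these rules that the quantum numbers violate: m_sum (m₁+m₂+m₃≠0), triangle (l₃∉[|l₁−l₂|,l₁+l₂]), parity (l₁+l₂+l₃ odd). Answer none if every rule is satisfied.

parity

m₁+m₂+m₃ = 3 − 2 − 1 = 0  ✓
triangle: |4−3|=1 ≤ l₃=4 ≤ 4+3=7  ✓
parity: l₁+l₂+l₃ = 11 is odd  ✗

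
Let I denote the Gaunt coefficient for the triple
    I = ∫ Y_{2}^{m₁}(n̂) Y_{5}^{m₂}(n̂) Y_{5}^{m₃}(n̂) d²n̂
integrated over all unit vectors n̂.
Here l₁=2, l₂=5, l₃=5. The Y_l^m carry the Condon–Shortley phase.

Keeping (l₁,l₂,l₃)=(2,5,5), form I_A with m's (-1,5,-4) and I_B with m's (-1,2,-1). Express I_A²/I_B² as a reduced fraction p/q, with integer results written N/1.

Same 2,5,5: normalisation and zero-m 3j drop out of the ratio.
A: Δ: 2! 2! 8! / 13! → 1/38610; sum: t=2:+1/80640 = 1/80640; 3j²(2 5 5; -1 5 -4) = Δ·Π!·Σ² = 9/286  (sign -1)
B: Δ: 2! 2! 8! / 13! → 1/38610; sum: t=1:−1/2880 t=2:+1/1440 = 1/2880; 3j²(2 5 5; -1 2 -1) = Δ·Π!·Σ² = 7/715  (sign +1)
I_A²/I_B² = (9/286)/(7/715) = 45/14

45/14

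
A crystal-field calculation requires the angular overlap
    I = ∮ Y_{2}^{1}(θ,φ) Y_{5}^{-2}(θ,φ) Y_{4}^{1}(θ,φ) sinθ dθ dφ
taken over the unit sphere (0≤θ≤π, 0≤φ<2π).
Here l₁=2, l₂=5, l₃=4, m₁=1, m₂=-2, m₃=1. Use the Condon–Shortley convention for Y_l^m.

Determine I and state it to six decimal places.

Σlᵢ=11 odd — θ-integrand is odd under cosθ→−cosθ; I=0

0.000000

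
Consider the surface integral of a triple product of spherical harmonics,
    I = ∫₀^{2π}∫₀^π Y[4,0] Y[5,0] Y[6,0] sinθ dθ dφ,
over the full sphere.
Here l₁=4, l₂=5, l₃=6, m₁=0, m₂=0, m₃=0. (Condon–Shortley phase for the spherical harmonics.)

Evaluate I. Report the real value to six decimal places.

Σlᵢ=15 odd — θ-integrand is odd under cosθ→−cosθ; I=0

0.000000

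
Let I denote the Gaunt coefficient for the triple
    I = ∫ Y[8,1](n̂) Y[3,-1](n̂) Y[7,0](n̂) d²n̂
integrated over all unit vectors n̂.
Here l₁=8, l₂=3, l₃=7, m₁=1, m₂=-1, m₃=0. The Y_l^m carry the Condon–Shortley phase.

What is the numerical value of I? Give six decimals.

Checks pass: Σm=0; 18 even; l₃=7∈[5,11].
(2·8+1)(2·3+1)(2·7+1) = 1785
Δ: 4! 12! 2! / 19! → 1/5290740
sum: t=1:−1/7257600 t=2:+1/2073600 t=3:−1/7257600 = 1/4838400
3j²(8 3 7; 0 0 0) = Δ·Π!·Σ² = 252/20995  (sign -1)
sum: t=0:+1/29030400 t=1:−1/3110400 t=2:+1/4838400 = -1/12441600
3j²(8 3 7; 1 -1 0) = Δ·Π!·Σ² = 343/125970  (sign +1)
combine: 4πI² = 1785·252/20995·343/125970 = 302526/5185765
take √, sign -1: I = -0.06813496

-0.068135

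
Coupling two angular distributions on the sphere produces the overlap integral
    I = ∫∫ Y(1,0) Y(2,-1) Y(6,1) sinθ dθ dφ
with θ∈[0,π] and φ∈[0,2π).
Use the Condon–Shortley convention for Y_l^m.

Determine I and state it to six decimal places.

|1−2|≤6≤1+2 violated ⇒ I = 0

0.000000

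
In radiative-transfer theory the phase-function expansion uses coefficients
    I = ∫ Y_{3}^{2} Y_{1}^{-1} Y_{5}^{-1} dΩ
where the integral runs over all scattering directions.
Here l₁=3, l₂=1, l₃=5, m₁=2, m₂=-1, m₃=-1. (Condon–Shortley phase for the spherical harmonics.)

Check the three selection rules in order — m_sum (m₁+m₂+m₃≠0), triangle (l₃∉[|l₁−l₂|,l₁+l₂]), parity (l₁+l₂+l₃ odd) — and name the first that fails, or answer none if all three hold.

m₁+m₂+m₃ = 2 − 1 − 1 = 0  ✓
triangle: |3−1|=2 ≤ l₃=5 ≤ 3+1=4  ✗
parity: l₁+l₂+l₃ = 9 is odd

triangle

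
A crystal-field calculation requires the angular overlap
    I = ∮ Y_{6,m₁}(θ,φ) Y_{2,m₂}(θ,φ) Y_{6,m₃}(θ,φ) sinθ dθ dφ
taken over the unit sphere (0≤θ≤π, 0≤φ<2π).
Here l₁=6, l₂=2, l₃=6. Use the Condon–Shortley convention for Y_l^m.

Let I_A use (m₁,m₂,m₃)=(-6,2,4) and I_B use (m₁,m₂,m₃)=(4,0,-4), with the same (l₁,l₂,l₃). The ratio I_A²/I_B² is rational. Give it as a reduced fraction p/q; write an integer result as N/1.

11/1

Same 6,2,6: normalisation and zero-m 3j drop out of the ratio.
A: Δ: 2! 10! 2! / 15! → 1/90090; sum: t=2:+1/14515200 = 1/14515200; 3j²(6 2 6; -6 2 4) = Δ·Π!·Σ² = 2/455  (sign +1)
B: Δ: 2! 10! 2! / 15! → 1/90090; sum: t=0:+1/322560 t=1:−1/362880 t=2:+1/14515200 = 1/2419200; 3j²(6 2 6; 4 0 -4) = Δ·Π!·Σ² = 2/5005  (sign +1)
I_A²/I_B² = (2/455)/(2/5005) = 11/1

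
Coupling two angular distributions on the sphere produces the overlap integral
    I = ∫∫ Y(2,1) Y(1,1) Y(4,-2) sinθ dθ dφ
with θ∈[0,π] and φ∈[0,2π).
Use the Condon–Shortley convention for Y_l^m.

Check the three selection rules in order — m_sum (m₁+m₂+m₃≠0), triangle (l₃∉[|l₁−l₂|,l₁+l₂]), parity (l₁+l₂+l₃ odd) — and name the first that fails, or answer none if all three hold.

triangle

azimuthal sum: 1 + 1 − 2 = 0  ✓
1 ≤ 4 ≤ 3 (triangle on l)  ✗
L = 2 + 1 + 4 = 7 (odd)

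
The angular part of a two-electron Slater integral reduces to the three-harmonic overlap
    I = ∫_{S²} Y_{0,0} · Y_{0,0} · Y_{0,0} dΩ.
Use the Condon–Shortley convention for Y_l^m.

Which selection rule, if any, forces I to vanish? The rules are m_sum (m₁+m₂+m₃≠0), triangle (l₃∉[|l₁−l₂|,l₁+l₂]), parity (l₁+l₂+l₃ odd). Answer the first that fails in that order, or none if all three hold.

none

Σmᵢ = 0  ✓
l₃∈[|l₁−l₂|,l₁+l₂]=[0,0], have l₃=0  ✓
Σlᵢ = 0 ⇒ even  ✓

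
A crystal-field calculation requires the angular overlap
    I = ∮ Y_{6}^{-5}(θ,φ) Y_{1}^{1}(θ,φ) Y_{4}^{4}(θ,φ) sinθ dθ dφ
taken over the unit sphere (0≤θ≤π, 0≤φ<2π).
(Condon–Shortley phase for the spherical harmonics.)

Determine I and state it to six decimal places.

0.000000

triangle: need 5≤l₃≤7, have 4; I=0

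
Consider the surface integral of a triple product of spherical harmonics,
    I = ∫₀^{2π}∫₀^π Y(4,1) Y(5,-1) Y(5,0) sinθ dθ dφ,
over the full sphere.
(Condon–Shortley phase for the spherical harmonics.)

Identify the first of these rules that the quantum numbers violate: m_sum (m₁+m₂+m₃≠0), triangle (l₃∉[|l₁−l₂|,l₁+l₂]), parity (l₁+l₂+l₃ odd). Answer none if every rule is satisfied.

m₁+m₂+m₃ = 1 − 1 + 0 = 0  ✓
triangle: |4−5|=1 ≤ l₃=5 ≤ 4+5=9  ✓
parity: l₁+l₂+l₃ = 14 is even  ✓

none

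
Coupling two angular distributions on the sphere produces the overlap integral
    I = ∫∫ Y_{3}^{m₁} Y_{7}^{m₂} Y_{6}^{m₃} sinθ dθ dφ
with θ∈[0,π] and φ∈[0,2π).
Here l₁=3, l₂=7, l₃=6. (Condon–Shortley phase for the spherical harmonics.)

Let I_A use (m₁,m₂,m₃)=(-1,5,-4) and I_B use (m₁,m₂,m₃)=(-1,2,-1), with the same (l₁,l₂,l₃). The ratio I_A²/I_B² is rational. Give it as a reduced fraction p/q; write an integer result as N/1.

Shared (l₁,l₂,l₃)=(3,7,6): N and (l;000)² cancel in I_A²/I_B².
A: Δ = 4!·2!·10!/17! = 1/2042040; Racah Σ t=2..4: t=2:+1/29030400 t=3:−1/2177280 t=4:+1/3870720 = -29/174182400; ⇒ 3j(3 7 6; -1 5 -4)² = 841/185640, sgn -1
B: Δ = 4!·2!·10!/17! = 1/2042040; Racah Σ t=2..4: t=2:+1/241920 t=3:−1/103680 t=4:+1/691200 = -59/14515200; ⇒ 3j(3 7 6; -1 2 -1)² = 3481/340340, sgn +1
I_A²/I_B² = (841/185640)/(3481/340340) = 9251/20886

9251/20886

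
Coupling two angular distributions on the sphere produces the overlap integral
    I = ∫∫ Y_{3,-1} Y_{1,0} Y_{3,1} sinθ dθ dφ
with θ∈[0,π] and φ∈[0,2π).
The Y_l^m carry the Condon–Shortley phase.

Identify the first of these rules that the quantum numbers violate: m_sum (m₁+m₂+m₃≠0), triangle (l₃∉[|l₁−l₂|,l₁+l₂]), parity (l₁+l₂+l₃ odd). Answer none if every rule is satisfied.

Σmᵢ = 0  ✓
l₃∈[|l₁−l₂|,l₁+l₂]=[2,4], have l₃=3  ✓
Σlᵢ = 7 ⇒ odd  ✗

parity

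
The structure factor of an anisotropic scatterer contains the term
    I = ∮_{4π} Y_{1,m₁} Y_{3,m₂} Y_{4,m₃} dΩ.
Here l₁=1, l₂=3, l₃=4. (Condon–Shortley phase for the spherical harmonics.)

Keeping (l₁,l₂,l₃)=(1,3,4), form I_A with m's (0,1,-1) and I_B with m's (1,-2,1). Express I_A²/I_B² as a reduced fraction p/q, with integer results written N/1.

Shared (l₁,l₂,l₃)=(1,3,4): N and (l;000)² cancel in I_A²/I_B².
A: Δ = 0!·2!·6!/9! = 1/252; Racah Σ t=0..0: t=0:+1/48 = 1/48; ⇒ 3j(1 3 4; 0 1 -1)² = 5/84, sgn -1
B: Δ = 0!·2!·6!/9! = 1/252; Racah Σ t=0..0: t=0:+1/240 = 1/240; ⇒ 3j(1 3 4; 1 -2 1)² = 1/84, sgn -1
I_A²/I_B² = (5/84)/(1/84) = 5/1

5/1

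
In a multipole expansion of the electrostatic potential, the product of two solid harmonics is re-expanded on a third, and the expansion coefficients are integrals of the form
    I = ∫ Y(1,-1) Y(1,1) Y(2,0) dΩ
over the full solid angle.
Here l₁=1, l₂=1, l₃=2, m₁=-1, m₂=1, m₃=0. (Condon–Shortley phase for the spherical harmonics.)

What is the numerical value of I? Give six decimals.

0.126157

m-sum 0 ✓  L=4 even ✓  0≤2≤2 ✓
Π(2lᵢ+1) = 3×3×5 = 45
triangle coeff Δ(1,1,2) = 1/30
Σ_t [0,0]: t=0:+1/1 = 1/1
(3j)²=2/15 [(1 1 2; 0 0 0)], sign=+1
Σ_t [0,0]: t=0:+1/4 = 1/4
(3j)²=1/30 [(1 1 2; -1 1 0)], sign=+1
⇒ 4πI² = 1/5
I = (+1)√(1/5/(4π)) = 0.12615663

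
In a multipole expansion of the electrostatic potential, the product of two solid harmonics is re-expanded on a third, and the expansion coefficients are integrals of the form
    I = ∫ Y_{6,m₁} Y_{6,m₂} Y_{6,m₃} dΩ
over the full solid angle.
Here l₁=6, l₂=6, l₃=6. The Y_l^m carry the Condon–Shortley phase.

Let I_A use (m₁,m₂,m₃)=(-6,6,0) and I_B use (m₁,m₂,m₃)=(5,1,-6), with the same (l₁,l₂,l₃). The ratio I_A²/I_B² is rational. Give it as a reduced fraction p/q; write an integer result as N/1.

Same 6,6,6: normalisation and zero-m 3j drop out of the ratio.
A: Δ: 6! 6! 6! / 19! → 1/325909584; sum: t=6:+1/373248000 = 1/373248000; 3j²(6 6 6; -6 6 0) = Δ·Π!·Σ² = 11/4199  (sign +1)
B: Δ: 6! 6! 6! / 19! → 1/325909584; sum: t=1:−1/62208000 = -1/62208000; 3j²(6 6 6; 5 1 -6) = Δ·Π!·Σ² = 77/8398  (sign -1)
I_A²/I_B² = (11/4199)/(77/8398) = 2/7

2/7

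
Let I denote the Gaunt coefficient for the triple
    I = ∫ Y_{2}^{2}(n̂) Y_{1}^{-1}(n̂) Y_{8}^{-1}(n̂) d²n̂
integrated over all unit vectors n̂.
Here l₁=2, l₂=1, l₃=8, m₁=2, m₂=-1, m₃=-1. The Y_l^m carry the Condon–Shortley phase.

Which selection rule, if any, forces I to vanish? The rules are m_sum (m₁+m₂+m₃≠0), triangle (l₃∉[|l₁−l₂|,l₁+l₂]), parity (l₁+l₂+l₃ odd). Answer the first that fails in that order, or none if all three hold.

azimuthal sum: 2 − 1 − 1 = 0  ✓
1 ≤ 8 ≤ 3 (triangle on l)  ✗
L = 2 + 1 + 8 = 11 (odd)

triangle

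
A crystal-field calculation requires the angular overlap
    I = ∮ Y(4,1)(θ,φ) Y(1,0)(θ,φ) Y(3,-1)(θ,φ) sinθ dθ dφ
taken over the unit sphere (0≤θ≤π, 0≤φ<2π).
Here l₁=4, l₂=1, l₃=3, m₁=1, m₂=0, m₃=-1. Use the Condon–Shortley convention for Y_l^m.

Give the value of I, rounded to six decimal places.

-0.238414

m-sum 0 ✓  L=8 even ✓  3≤3≤5 ✓
Π(2lᵢ+1) = 9×3×7 = 189
triangle coeff Δ(4,1,3) = 1/252
Σ_t [1,1]: t=1:−1/36 = -1/36
(3j)²=4/63 [(4 1 3; 0 0 0)], sign=+1
Σ_t [1,1]: t=1:−1/48 = -1/48
(3j)²=5/84 [(4 1 3; 1 0 -1)], sign=-1
⇒ 4πI² = 5/7
I = (-1)√(5/7/(4π)) = -0.23841361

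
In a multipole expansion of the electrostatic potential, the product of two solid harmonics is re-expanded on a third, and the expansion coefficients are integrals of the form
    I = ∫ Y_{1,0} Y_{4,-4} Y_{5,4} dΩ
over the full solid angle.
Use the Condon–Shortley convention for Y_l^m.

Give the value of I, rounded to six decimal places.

0.147319

m-sum 0 ✓  L=10 even ✓  3≤5≤5 ✓
Π(2lᵢ+1) = 3×9×11 = 297
triangle coeff Δ(1,4,5) = 1/495
Σ_t [0,0]: t=0:+1/576 = 1/576
(3j)²=5/99 [(1 4 5; 0 0 0)], sign=-1
Σ_t [0,0]: t=0:+1/40320 = 1/40320
(3j)²=1/55 [(1 4 5; 0 -4 4)], sign=-1
⇒ 4πI² = 3/11
I = (+1)√(3/11/(4π)) = 0.14731920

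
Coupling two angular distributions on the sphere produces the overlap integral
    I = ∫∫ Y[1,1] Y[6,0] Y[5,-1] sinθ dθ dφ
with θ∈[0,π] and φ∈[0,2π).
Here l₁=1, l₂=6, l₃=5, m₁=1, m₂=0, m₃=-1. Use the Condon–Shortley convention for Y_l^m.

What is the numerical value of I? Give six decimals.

Rules hold: Σm=0, L=12 even, 5≤5≤7.
N = 3·13·11 = 429
Δ = 2!·0!·10!/13! = 1/858
Racah Σ t=1..1: t=1:−1/14400 = -1/14400
⇒ 3j(1 6 5; 0 0 0)² = 6/143, sgn +1
Racah Σ t=0..0: t=0:+1/34560 = 1/34560
⇒ 3j(1 6 5; 1 0 -1)² = 5/286, sgn +1
4πI² = N·(3j₀)²·(3jₘ)² = 45/143
I = +1·√(0.314685/4π) = 0.15824621

0.158246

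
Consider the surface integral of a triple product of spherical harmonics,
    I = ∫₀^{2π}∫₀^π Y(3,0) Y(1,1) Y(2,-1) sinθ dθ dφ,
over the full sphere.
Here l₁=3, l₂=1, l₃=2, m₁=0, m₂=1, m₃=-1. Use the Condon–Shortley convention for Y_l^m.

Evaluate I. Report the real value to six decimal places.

0.143048

Checks pass: Σm=0; 6 even; l₃=2∈[2,4].
(2·3+1)(2·1+1)(2·2+1) = 105
Δ: 2! 4! 0! / 7! → 1/105
sum: t=1:−1/4 = -1/4
3j²(3 1 2; 0 0 0) = Δ·Π!·Σ² = 3/35  (sign -1)
sum: t=2:+1/12 = 1/12
3j²(3 1 2; 0 1 -1) = Δ·Π!·Σ² = 1/35  (sign -1)
combine: 4πI² = 105·3/35·1/35 = 9/35
take √, sign +1: I = 0.14304817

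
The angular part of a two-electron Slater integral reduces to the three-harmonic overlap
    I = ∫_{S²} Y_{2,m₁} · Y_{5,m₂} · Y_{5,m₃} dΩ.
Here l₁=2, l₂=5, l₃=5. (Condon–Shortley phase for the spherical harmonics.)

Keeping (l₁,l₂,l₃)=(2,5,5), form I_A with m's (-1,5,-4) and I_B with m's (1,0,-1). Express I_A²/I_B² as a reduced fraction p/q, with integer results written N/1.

Same 2,5,5: normalisation and zero-m 3j drop out of the ratio.
A: Δ: 2! 2! 8! / 13! → 1/38610; sum: t=2:+1/80640 = 1/80640; 3j²(2 5 5; -1 5 -4) = Δ·Π!·Σ² = 9/286  (sign -1)
B: Δ: 2! 2! 8! / 13! → 1/38610; sum: t=0:+1/1440 t=1:−1/1152 = -1/5760; 3j²(2 5 5; 1 0 -1) = Δ·Π!·Σ² = 1/858  (sign -1)
I_A²/I_B² = (9/286)/(1/858) = 27/1

27/1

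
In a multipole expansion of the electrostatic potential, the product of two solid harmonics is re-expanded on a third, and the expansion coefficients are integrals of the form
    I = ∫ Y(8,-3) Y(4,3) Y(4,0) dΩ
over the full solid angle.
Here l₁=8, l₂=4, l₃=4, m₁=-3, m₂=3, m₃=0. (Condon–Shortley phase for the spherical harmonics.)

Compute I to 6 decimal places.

Rules hold: Σm=0, L=16 even, 4≤4≤12.
N = 17·9·9 = 1377
Δ = 8!·8!·0!/17! = 1/218790
Racah Σ t=4..4: t=4:+1/331776 = 1/331776
⇒ 3j(8 4 4; 0 0 0)² = 490/21879, sgn +1
Racah Σ t=7..7: t=7:−1/2903040 = -1/2903040
⇒ 3j(8 4 4; -3 3 0)² = 5/663, sgn -1
4πI² = N·(3j₀)²·(3jₘ)² = 7350/31603
I = -1·√(0.232573/4π) = -0.13604249

-0.136042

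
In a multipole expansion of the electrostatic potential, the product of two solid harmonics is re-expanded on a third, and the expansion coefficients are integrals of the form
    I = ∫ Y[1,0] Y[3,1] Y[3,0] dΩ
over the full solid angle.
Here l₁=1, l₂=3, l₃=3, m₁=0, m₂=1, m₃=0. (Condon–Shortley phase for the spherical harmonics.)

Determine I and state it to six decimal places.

0.000000

Σmᵢ = 1 ≠ 0, so the φ-integral vanishes; I = 0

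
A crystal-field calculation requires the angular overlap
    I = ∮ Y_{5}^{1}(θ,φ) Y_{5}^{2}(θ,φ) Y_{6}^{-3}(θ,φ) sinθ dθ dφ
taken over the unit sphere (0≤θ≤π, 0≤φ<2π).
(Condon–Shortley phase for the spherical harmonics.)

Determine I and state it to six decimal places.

Rules hold: Σm=0, L=16 even, 0≤6≤10.
N = 11·11·13 = 1573
Δ = 4!·6!·6!/17! = 1/28588560
Racah Σ t=0..4: t=0:+1/345600 t=1:−1/13824 t=2:+1/5184 t=3:−1/13824 t=4:+1/345600 = 7/129600
⇒ 3j(5 5 6; 0 0 0)² = 80/7293, sgn +1
Racah Σ t=1..4: t=1:−1/155520 t=2:+1/23040 t=3:−1/34560 t=4:+1/622080 = 1/103680
⇒ 3j(5 5 6; 1 2 -3)² = 9/2431, sgn -1
4πI² = N·(3j₀)²·(3jₘ)² = 240/3757
I = -1·√(0.0638808/4π) = -0.07129845

-0.071298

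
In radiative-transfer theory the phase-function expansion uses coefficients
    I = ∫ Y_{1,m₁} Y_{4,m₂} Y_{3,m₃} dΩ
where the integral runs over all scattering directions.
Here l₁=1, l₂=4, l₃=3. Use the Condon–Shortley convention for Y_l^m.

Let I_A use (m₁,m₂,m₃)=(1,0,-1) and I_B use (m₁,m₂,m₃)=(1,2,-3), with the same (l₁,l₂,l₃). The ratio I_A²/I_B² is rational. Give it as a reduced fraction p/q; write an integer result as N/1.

Shared (l₁,l₂,l₃)=(1,4,3): N and (l;000)² cancel in I_A²/I_B².
A: Δ = 2!·0!·6!/9! = 1/252; Racah Σ t=0..0: t=0:+1/96 = 1/96; ⇒ 3j(1 4 3; 1 0 -1)² = 1/42, sgn +1
B: Δ = 2!·0!·6!/9! = 1/252; Racah Σ t=0..0: t=0:+1/1440 = 1/1440; ⇒ 3j(1 4 3; 1 2 -3)² = 1/252, sgn +1
I_A²/I_B² = (1/42)/(1/252) = 6/1

6/1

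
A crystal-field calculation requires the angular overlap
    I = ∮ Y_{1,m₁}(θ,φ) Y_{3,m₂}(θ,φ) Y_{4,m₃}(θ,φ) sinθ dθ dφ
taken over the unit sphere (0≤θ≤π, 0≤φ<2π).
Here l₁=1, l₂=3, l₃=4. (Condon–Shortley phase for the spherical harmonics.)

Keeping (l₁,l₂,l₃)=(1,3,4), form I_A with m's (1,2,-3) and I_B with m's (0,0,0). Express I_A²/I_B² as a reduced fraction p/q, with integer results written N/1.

21/16

Same 1,3,4: normalisation and zero-m 3j drop out of the ratio.
A: Δ: 0! 2! 6! / 9! → 1/252; sum: t=0:+1/240 = 1/240; 3j²(1 3 4; 1 2 -3) = Δ·Π!·Σ² = 1/12  (sign -1)
B: Δ: 0! 2! 6! / 9! → 1/252; sum: t=0:+1/36 = 1/36; 3j²(1 3 4; 0 0 0) = Δ·Π!·Σ² = 4/63  (sign +1)
I_A²/I_B² = (1/12)/(4/63) = 21/16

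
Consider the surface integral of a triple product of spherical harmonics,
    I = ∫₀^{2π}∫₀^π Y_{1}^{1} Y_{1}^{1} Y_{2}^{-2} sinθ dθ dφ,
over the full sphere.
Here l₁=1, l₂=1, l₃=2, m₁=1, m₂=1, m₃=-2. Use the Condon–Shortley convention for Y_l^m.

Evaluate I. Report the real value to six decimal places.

Checks pass: Σm=0; 4 even; l₃=2∈[0,2].
(2·1+1)(2·1+1)(2·2+1) = 45
Δ: 0! 2! 2! / 5! → 1/30
sum: t=0:+1/1 = 1/1
3j²(1 1 2; 0 0 0) = Δ·Π!·Σ² = 2/15  (sign +1)
sum: t=0:+1/4 = 1/4
3j²(1 1 2; 1 1 -2) = Δ·Π!·Σ² = 1/5  (sign +1)
combine: 4πI² = 45·2/15·1/5 = 6/5
take √, sign +1: I = 0.30901936

0.309019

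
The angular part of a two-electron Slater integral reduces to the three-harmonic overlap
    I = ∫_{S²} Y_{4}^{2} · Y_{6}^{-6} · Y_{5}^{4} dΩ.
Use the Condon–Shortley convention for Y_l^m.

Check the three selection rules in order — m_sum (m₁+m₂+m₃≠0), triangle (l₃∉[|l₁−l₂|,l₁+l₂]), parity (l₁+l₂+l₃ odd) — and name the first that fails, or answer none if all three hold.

azimuthal sum: 2 − 6 + 4 = 0  ✓
2 ≤ 5 ≤ 10 (triangle on l)  ✓
L = 4 + 6 + 5 = 15 (odd)  ✗

parity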